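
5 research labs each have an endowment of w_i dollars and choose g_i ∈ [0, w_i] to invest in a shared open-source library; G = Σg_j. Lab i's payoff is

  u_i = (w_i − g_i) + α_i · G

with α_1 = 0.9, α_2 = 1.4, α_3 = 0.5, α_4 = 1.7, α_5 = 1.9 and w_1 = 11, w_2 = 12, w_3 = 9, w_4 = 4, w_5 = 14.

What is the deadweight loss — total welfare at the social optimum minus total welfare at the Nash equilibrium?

∂u_i/∂g_i = α_i − 1, so lab i contributes w_i if α_i > 1, else 0.
α_i > 1 for i ∈ {2, 4, 5}; NE contributions (0, 12, 0, 4, 14), G = 30.
W^NE = Σw_i − G^NE + (Σα_i)·G^NE = 50 + 5.4·30 = 212.
Planner: ∂(Σu_j)/∂g_i = Σα_j − 1 = 5.4 > 0, so everyone contributes w_i; G^SO = 50, W^SO = 50 + 5.4·50 = 320.
Deadweight loss = 108.

108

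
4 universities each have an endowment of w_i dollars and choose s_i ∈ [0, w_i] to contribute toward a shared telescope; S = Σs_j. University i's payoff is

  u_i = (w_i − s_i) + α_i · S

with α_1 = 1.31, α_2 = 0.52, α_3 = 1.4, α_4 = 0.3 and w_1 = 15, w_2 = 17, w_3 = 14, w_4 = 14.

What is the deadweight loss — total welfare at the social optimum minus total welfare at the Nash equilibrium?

78.43

∂u_i/∂s_i = α_i − 1, so university i contributes w_i if α_i > 1, else 0.
α_i > 1 for i ∈ {1, 3}; NE contributions (15, 0, 14, 0), S = 29.
W^NE = Σw_i − S^NE + (Σα_i)·S^NE = 60 + 2.53·29 = 133.37.
Planner: ∂(Σu_j)/∂s_i = Σα_j − 1 = 2.53 > 0, so everyone contributes w_i; S^SO = 60, W^SO = 60 + 2.53·60 = 211.8.
Deadweight loss = 78.43.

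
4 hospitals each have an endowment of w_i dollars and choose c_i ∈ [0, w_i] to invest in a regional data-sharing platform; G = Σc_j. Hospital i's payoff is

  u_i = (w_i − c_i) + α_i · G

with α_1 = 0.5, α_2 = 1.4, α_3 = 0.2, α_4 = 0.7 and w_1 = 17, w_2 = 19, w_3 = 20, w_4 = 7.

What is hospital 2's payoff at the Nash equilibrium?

26.6

∂u_i/∂c_i = α_i − 1, so hospital i contributes w_i if α_i > 1, else 0.
α_i > 1 for i ∈ {2}; NE contributions (0, 19, 0, 0), G = 19.
u_2 = (19 − 19) + 1.4·19 = 26.6.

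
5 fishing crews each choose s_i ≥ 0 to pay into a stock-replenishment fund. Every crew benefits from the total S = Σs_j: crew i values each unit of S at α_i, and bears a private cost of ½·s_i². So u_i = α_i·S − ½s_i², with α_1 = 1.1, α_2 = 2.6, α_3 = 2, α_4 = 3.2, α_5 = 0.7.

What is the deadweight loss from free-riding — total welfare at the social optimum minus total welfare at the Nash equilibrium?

149.59

Crew i's FOC: ∂u_i/∂s_i = α_i − s_i = 0, so s_i* = α_i.
NE contributions = (1.1, 2.6, 2, 3.2, 0.7); S = 9.6.
W^NE = (Σα)·S − ½Σα_i² = 9.6² − ½·22.7 = 80.81.
Planner sets s_i = Σα_j = 9.6 for every i, so S^SO = 5·9.6 = 48.
W^SO = (Σα)·S^SO − ½·5·(Σα)² = (5/2)·9.6² = 230.4.
Deadweight loss = W^SO − W^NE = 149.59.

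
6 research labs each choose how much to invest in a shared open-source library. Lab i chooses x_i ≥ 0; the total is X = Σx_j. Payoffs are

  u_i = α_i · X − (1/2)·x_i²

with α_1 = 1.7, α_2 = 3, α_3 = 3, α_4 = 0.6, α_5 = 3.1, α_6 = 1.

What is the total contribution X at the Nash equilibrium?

12.4

Lab i's FOC: ∂u_i/∂x_i = α_i − x_i = 0, so x_i* = α_i.
NE contributions = (1.7, 3, 3, 0.6, 3.1, 1); X = 12.4.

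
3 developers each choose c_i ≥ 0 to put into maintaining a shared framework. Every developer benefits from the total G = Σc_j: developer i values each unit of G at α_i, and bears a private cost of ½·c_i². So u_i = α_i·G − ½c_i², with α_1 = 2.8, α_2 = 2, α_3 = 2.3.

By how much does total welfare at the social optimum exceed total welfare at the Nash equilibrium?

Developer i's FOC: ∂u_i/∂c_i = α_i − c_i = 0, so c_i* = α_i.
NE contributions = (2.8, 2, 2.3); G = 7.1.
W^NE = (Σα)·G − ½Σα_i² = 7.1² − ½·17.13 = 41.845.
Planner sets c_i = Σα_j = 7.1 for every i, so G^SO = 3·7.1 = 21.3.
W^SO = (Σα)·G^SO − ½·3·(Σα)² = (3/2)·7.1² = 75.615.
Deadweight loss = W^SO − W^NE = 33.77.

33.77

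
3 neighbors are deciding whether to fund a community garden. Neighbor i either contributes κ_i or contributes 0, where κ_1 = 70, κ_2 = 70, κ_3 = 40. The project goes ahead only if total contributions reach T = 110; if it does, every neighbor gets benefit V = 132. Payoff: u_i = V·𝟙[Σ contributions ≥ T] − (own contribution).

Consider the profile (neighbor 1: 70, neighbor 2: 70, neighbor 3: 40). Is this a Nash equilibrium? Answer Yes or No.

No

Total = 180 ≥ 110: provided.
Neighbor 1 (pledges 70, payoff 62): dropping to 0 → total 110, payoff 132. Profitable deviation.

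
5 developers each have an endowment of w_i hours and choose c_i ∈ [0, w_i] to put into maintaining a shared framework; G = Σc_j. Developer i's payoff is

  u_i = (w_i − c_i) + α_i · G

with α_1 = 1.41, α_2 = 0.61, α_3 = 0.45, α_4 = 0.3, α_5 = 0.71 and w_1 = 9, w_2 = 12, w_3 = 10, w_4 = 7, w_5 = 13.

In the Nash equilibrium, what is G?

9

∂u_i/∂c_i = α_i − 1, so developer i contributes w_i if α_i > 1, else 0.
α_i > 1 for i ∈ {1}; NE contributions (9, 0, 0, 0, 0), G = 9.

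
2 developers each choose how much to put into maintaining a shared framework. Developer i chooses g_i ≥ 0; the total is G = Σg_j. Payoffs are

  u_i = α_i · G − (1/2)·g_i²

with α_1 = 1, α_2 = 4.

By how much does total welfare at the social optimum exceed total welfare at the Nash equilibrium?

Developer i's FOC: ∂u_i/∂g_i = α_i − g_i = 0, so g_i* = α_i.
NE contributions = (1, 4); G = 5.
W^NE = (Σα)·G − ½Σα_i² = 5² − ½·17 = 16.5.
Planner sets g_i = Σα_j = 5 for every i, so G^SO = 2·5 = 10.
W^SO = (Σα)·G^SO − ½·2·(Σα)² = (2/2)·5² = 25.
Deadweight loss = W^SO − W^NE = 8.5.

8.5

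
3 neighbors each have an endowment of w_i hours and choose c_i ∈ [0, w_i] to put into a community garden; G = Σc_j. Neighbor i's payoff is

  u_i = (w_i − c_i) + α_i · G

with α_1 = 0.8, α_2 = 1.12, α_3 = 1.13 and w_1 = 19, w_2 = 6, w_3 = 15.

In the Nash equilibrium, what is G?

∂u_i/∂c_i = α_i − 1, so neighbor i contributes w_i if α_i > 1, else 0.
α_i > 1 for i ∈ {2, 3}; NE contributions (0, 6, 15), G = 21.

21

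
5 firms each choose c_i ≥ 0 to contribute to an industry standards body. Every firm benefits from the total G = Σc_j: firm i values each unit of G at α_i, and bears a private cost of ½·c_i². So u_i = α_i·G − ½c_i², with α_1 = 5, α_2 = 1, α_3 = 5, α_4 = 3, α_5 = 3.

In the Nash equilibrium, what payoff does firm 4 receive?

Firm i's FOC: ∂u_i/∂c_i = α_i − c_i = 0, so c_i* = α_i.
NE contributions = (5, 1, 5, 3, 3); G = 17.
u_4 = α_4·G − ½·(c_4)² = 3·17 − ½·3² = 46.5.

46.5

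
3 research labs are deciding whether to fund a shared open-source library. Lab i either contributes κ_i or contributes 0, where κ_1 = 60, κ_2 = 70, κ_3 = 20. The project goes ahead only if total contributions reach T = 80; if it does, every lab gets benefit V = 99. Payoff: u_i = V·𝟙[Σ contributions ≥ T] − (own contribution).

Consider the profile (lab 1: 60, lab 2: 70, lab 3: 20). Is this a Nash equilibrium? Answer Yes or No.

Total = 150 ≥ 80: provided.
Lab 1 (pledges 60, payoff 39): dropping to 0 → total 90, payoff 99. Profitable deviation.

No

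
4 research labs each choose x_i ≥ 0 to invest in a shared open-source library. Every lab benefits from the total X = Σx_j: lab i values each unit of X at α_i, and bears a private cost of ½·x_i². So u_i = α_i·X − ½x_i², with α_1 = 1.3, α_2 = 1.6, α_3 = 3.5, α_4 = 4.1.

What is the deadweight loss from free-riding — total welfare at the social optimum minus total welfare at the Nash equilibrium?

Lab i's FOC: ∂u_i/∂x_i = α_i − x_i = 0, so x_i* = α_i.
NE contributions = (1.3, 1.6, 3.5, 4.1); X = 10.5.
W^NE = (Σα)·X − ½Σα_i² = 10.5² − ½·33.31 = 93.595.
Planner sets x_i = Σα_j = 10.5 for every i, so X^SO = 4·10.5 = 42.
W^SO = (Σα)·X^SO − ½·4·(Σα)² = (4/2)·10.5² = 220.5.
Deadweight loss = W^SO − W^NE = 126.905.

126.905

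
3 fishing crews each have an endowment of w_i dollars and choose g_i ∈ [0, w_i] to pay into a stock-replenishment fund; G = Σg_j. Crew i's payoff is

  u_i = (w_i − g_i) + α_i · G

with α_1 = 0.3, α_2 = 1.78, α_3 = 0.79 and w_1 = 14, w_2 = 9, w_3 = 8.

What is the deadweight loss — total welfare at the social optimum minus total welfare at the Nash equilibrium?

41.14

∂u_i/∂g_i = α_i − 1, so crew i contributes w_i if α_i > 1, else 0.
α_i > 1 for i ∈ {2}; NE contributions (0, 9, 0), G = 9.
W^NE = Σw_i − G^NE + (Σα_i)·G^NE = 31 + 1.87·9 = 47.83.
Planner: ∂(Σu_j)/∂g_i = Σα_j − 1 = 1.87 > 0, so everyone contributes w_i; G^SO = 31, W^SO = 31 + 1.87·31 = 88.97.
Deadweight loss = 41.14.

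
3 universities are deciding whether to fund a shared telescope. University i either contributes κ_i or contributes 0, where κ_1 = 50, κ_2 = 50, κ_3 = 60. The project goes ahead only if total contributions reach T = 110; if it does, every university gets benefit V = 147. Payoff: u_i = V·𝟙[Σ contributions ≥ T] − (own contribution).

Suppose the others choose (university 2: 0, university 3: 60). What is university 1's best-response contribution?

Others' total = 60. Contributing 50 brings total to 110 ≥ 110: gain V − κ_1 = 97.
Best response: 50.

50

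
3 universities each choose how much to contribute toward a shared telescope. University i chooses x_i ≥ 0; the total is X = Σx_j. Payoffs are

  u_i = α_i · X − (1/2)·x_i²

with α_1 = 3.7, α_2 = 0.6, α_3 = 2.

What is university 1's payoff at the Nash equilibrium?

University i's FOC: ∂u_i/∂x_i = α_i − x_i = 0, so x_i* = α_i.
NE contributions = (3.7, 0.6, 2); X = 6.3.
u_1 = α_1·X − ½·(x_1)² = 3.7·6.3 − ½·3.7² = 16.465.

16.465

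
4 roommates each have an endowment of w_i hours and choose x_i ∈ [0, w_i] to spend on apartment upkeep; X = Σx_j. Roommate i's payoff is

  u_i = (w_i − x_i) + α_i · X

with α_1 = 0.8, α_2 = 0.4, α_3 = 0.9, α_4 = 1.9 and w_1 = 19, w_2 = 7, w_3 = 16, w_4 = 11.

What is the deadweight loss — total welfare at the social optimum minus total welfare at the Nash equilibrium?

∂u_i/∂x_i = α_i − 1, so roommate i contributes w_i if α_i > 1, else 0.
α_i > 1 for i ∈ {4}; NE contributions (0, 0, 0, 11), X = 11.
W^NE = Σw_i − X^NE + (Σα_i)·X^NE = 53 + 3·11 = 86.
Planner: ∂(Σu_j)/∂x_i = Σα_j − 1 = 3 > 0, so everyone contributes w_i; X^SO = 53, W^SO = 53 + 3·53 = 212.
Deadweight loss = 126.

126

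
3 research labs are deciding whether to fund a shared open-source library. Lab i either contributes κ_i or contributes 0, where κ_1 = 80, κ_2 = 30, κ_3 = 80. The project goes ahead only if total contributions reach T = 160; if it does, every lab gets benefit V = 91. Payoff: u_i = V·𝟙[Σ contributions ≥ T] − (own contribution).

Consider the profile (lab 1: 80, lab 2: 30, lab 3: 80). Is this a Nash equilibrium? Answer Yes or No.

Total = 190 ≥ 160: provided.
Lab 1 (pledges 80, payoff 11): dropping to 0 → total 110, payoff 0. No gain.
Lab 2 (pledges 30, payoff 61): dropping to 0 → total 160, payoff 91. Profitable deviation.

No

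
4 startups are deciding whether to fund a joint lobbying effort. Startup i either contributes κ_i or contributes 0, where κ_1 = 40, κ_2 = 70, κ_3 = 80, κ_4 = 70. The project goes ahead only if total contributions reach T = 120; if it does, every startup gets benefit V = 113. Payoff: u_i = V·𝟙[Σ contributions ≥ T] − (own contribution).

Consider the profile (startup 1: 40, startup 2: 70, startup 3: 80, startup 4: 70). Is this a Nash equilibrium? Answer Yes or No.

No

Total = 260 ≥ 120: provided.
Startup 1 (pledges 40, payoff 73): dropping to 0 → total 220, payoff 113. Profitable deviation.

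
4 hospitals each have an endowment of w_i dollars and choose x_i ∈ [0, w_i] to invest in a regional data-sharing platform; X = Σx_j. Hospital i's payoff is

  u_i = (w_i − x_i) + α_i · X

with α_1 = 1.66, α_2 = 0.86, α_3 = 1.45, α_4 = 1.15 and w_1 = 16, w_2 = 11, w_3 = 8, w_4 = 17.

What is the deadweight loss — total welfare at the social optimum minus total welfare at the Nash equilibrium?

45.32

∂u_i/∂x_i = α_i − 1, so hospital i contributes w_i if α_i > 1, else 0.
α_i > 1 for i ∈ {1, 3, 4}; NE contributions (16, 0, 8, 17), X = 41.
W^NE = Σw_i − X^NE + (Σα_i)·X^NE = 52 + 4.12·41 = 220.92.
Planner: ∂(Σu_j)/∂x_i = Σα_j − 1 = 4.12 > 0, so everyone contributes w_i; X^SO = 52, W^SO = 52 + 4.12·52 = 266.24.
Deadweight loss = 45.32.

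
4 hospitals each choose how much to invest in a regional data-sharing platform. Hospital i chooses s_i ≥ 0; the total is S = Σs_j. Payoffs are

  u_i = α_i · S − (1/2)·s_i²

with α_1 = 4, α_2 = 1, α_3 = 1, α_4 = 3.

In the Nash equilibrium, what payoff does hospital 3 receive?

8.5

Hospital i's FOC: ∂u_i/∂s_i = α_i − s_i = 0, so s_i* = α_i.
NE contributions = (4, 1, 1, 3); S = 9.
u_3 = α_3·S − ½·(s_3)² = 1·9 − ½·1² = 8.5.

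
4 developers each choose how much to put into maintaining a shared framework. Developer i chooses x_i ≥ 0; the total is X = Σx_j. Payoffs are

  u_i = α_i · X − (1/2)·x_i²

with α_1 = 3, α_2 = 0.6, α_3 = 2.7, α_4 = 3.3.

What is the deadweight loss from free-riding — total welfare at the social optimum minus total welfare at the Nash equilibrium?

Developer i's FOC: ∂u_i/∂x_i = α_i − x_i = 0, so x_i* = α_i.
NE contributions = (3, 0.6, 2.7, 3.3); X = 9.6.
W^NE = (Σα)·X − ½Σα_i² = 9.6² − ½·27.54 = 78.39.
Planner sets x_i = Σα_j = 9.6 for every i, so X^SO = 4·9.6 = 38.4.
W^SO = (Σα)·X^SO − ½·4·(Σα)² = (4/2)·9.6² = 184.32.
Deadweight loss = W^SO − W^NE = 105.93.

105.93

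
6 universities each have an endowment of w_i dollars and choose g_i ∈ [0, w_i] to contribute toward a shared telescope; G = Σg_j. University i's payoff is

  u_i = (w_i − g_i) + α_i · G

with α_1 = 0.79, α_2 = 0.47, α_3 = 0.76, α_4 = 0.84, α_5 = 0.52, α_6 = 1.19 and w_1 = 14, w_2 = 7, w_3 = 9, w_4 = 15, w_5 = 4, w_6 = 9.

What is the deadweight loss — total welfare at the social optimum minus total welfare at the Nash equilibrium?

174.93

∂u_i/∂g_i = α_i − 1, so university i contributes w_i if α_i > 1, else 0.
α_i > 1 for i ∈ {6}; NE contributions (0, 0, 0, 0, 0, 9), G = 9.
W^NE = Σw_i − G^NE + (Σα_i)·G^NE = 58 + 3.57·9 = 90.13.
Planner: ∂(Σu_j)/∂g_i = Σα_j − 1 = 3.57 > 0, so everyone contributes w_i; G^SO = 58, W^SO = 58 + 3.57·58 = 265.06.
Deadweight loss = 174.93.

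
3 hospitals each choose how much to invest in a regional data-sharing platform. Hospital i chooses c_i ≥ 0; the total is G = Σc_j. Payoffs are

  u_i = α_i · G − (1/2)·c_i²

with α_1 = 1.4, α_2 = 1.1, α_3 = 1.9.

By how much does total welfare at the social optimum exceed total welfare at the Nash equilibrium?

13.07

Hospital i's FOC: ∂u_i/∂c_i = α_i − c_i = 0, so c_i* = α_i.
NE contributions = (1.4, 1.1, 1.9); G = 4.4.
W^NE = (Σα)·G − ½Σα_i² = 4.4² − ½·6.78 = 15.97.
Planner sets c_i = Σα_j = 4.4 for every i, so G^SO = 3·4.4 = 13.2.
W^SO = (Σα)·G^SO − ½·3·(Σα)² = (3/2)·4.4² = 29.04.
Deadweight loss = W^SO − W^NE = 13.07.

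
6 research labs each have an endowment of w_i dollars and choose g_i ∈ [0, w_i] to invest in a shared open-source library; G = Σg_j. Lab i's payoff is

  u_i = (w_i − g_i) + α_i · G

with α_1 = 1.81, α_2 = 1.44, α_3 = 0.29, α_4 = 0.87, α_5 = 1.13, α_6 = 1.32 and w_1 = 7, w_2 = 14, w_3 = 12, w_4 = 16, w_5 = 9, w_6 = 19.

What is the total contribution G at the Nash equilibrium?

49

∂u_i/∂g_i = α_i − 1, so lab i contributes w_i if α_i > 1, else 0.
α_i > 1 for i ∈ {1, 2, 5, 6}; NE contributions (7, 14, 0, 0, 9, 19), G = 49.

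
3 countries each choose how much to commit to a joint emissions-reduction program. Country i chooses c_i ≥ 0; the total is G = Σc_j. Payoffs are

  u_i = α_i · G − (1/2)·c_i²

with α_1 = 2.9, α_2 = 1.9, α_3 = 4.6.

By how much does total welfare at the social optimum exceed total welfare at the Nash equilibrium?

60.77

Country i's FOC: ∂u_i/∂c_i = α_i − c_i = 0, so c_i* = α_i.
NE contributions = (2.9, 1.9, 4.6); G = 9.4.
W^NE = (Σα)·G − ½Σα_i² = 9.4² − ½·33.18 = 71.77.
Planner sets c_i = Σα_j = 9.4 for every i, so G^SO = 3·9.4 = 28.2.
W^SO = (Σα)·G^SO − ½·3·(Σα)² = (3/2)·9.4² = 132.54.
Deadweight loss = W^SO − W^NE = 60.77.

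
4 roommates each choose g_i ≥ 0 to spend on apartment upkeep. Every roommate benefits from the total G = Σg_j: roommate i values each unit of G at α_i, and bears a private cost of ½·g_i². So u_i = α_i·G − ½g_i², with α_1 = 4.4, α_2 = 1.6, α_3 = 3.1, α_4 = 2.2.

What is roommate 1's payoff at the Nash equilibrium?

40.04

Roommate i's FOC: ∂u_i/∂g_i = α_i − g_i = 0, so g_i* = α_i.
NE contributions = (4.4, 1.6, 3.1, 2.2); G = 11.3.
u_1 = α_1·G − ½·(g_1)² = 4.4·11.3 − ½·4.4² = 40.04.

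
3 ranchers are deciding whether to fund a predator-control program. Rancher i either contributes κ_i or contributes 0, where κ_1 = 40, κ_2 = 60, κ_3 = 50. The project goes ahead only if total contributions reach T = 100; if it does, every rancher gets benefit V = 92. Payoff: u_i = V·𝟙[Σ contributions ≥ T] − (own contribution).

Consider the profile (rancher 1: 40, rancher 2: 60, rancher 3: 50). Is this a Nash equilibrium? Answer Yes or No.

No

Total = 150 ≥ 100: provided.
Rancher 1 (pledges 40, payoff 52): dropping to 0 → total 110, payoff 92. Profitable deviation.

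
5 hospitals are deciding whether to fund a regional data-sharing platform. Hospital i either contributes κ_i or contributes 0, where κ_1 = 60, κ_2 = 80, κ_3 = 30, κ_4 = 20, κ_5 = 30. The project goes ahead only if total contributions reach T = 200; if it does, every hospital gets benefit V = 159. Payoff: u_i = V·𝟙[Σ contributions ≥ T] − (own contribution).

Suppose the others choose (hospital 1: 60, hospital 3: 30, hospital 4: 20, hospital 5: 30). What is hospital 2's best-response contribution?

Others' total = 140. Contributing 80 brings total to 220 ≥ 200: gain V − κ_2 = 79.
Best response: 80.

80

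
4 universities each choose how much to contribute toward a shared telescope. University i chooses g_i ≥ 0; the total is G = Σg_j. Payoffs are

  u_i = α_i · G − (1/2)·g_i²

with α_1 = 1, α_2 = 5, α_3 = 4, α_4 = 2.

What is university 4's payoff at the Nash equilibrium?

University i's FOC: ∂u_i/∂g_i = α_i − g_i = 0, so g_i* = α_i.
NE contributions = (1, 5, 4, 2); G = 12.
u_4 = α_4·G − ½·(g_4)² = 2·12 − ½·2² = 22.

22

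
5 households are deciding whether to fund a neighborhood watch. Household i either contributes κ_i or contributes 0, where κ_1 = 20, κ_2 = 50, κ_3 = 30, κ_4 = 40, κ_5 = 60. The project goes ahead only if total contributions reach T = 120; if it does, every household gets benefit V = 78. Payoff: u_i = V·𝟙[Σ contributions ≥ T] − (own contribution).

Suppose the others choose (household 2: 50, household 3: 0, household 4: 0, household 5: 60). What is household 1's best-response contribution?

Others' total = 110. Contributing 20 brings total to 130 ≥ 120: gain V − κ_1 = 58.
Best response: 20.

20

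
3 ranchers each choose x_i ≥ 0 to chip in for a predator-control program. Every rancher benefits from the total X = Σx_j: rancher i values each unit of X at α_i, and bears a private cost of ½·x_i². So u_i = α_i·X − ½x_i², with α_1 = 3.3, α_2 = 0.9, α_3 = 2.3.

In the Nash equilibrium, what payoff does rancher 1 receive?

Rancher i's FOC: ∂u_i/∂x_i = α_i − x_i = 0, so x_i* = α_i.
NE contributions = (3.3, 0.9, 2.3); X = 6.5.
u_1 = α_1·X − ½·(x_1)² = 3.3·6.5 − ½·3.3² = 16.005.

16.005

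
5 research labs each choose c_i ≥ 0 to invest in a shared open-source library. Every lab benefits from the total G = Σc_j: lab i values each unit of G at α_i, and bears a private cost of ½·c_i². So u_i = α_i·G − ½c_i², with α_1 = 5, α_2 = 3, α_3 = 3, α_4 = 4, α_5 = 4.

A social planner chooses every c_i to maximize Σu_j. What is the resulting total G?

Planner FOC: ∂(Σu_j)/∂c_i = (Σα_j) − c_i = 0, so c_i^SO = Σα_j = 19 for every i; G^SO = 95.

95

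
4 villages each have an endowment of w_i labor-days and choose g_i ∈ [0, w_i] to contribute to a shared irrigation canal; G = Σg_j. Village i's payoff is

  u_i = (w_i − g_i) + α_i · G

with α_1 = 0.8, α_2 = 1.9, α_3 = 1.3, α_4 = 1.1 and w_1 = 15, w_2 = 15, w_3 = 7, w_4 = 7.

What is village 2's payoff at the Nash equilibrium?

55.1

∂u_i/∂g_i = α_i − 1, so village i contributes w_i if α_i > 1, else 0.
α_i > 1 for i ∈ {2, 3, 4}; NE contributions (0, 15, 7, 7), G = 29.
u_2 = (15 − 15) + 1.9·29 = 55.1.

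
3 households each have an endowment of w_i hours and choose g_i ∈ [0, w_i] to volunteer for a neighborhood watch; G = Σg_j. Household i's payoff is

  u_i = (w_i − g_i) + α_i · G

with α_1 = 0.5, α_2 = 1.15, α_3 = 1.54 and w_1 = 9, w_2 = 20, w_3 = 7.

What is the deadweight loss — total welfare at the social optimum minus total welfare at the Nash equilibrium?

∂u_i/∂g_i = α_i − 1, so household i contributes w_i if α_i > 1, else 0.
α_i > 1 for i ∈ {2, 3}; NE contributions (0, 20, 7), G = 27.
W^NE = Σw_i − G^NE + (Σα_i)·G^NE = 36 + 2.19·27 = 95.13.
Planner: ∂(Σu_j)/∂g_i = Σα_j − 1 = 2.19 > 0, so everyone contributes w_i; G^SO = 36, W^SO = 36 + 2.19·36 = 114.84.
Deadweight loss = 19.71.

19.71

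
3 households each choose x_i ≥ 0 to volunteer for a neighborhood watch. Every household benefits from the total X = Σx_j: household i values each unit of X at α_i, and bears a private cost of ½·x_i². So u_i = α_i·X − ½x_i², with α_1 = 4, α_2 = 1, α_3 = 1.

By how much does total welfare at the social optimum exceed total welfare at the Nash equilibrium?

27

Household i's FOC: ∂u_i/∂x_i = α_i − x_i = 0, so x_i* = α_i.
NE contributions = (4, 1, 1); X = 6.
W^NE = (Σα)·X − ½Σα_i² = 6² − ½·18 = 27.
Planner sets x_i = Σα_j = 6 for every i, so X^SO = 3·6 = 18.
W^SO = (Σα)·X^SO − ½·3·(Σα)² = (3/2)·6² = 54.
Deadweight loss = W^SO − W^NE = 27.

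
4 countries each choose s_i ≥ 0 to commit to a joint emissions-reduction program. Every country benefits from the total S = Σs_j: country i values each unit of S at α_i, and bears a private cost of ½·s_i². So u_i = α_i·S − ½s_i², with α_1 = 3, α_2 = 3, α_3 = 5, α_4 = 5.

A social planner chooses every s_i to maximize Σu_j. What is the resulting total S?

Planner FOC: ∂(Σu_j)/∂s_i = (Σα_j) − s_i = 0, so s_i^SO = Σα_j = 16 for every i; S^SO = 64.

64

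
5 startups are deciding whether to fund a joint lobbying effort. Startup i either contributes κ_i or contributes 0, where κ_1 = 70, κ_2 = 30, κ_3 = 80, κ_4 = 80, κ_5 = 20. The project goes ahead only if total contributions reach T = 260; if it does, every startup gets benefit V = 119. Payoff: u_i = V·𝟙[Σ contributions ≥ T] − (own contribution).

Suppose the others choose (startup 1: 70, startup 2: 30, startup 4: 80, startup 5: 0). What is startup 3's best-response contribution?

Others' total = 180. Contributing 80 brings total to 260 ≥ 260: gain V − κ_3 = 39.
Best response: 80.

80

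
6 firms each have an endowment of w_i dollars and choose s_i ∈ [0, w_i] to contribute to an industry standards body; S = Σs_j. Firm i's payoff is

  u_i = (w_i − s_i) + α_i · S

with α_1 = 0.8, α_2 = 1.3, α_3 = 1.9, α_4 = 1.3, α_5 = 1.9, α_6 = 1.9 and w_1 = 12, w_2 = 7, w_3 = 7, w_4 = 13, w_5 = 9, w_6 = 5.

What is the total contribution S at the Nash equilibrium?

∂u_i/∂s_i = α_i − 1, so firm i contributes w_i if α_i > 1, else 0.
α_i > 1 for i ∈ {2, 3, 4, 5, 6}; NE contributions (0, 7, 7, 13, 9, 5), S = 41.

41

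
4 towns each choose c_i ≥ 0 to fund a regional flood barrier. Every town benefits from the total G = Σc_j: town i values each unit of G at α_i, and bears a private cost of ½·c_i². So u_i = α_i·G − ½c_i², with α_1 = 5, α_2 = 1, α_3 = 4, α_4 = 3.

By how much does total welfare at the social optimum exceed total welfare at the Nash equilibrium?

194.5

Town i's FOC: ∂u_i/∂c_i = α_i − c_i = 0, so c_i* = α_i.
NE contributions = (5, 1, 4, 3); G = 13.
W^NE = (Σα)·G − ½Σα_i² = 13² − ½·51 = 143.5.
Planner sets c_i = Σα_j = 13 for every i, so G^SO = 4·13 = 52.
W^SO = (Σα)·G^SO − ½·4·(Σα)² = (4/2)·13² = 338.
Deadweight loss = W^SO − W^NE = 194.5.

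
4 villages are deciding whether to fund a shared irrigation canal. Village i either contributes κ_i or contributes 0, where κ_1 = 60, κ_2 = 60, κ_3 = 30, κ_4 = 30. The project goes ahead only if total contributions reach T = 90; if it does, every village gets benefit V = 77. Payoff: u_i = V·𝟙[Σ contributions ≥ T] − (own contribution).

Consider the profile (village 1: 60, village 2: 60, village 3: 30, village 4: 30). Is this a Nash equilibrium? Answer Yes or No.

Total = 180 ≥ 90: provided.
Village 1 (pledges 60, payoff 17): dropping to 0 → total 120, payoff 77. Profitable deviation.

No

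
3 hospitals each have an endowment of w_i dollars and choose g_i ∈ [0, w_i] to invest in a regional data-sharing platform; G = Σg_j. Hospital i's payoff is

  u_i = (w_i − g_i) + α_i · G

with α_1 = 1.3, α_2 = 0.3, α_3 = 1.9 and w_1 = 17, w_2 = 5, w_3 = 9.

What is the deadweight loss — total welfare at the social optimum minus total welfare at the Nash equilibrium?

∂u_i/∂g_i = α_i − 1, so hospital i contributes w_i if α_i > 1, else 0.
α_i > 1 for i ∈ {1, 3}; NE contributions (17, 0, 9), G = 26.
W^NE = Σw_i − G^NE + (Σα_i)·G^NE = 31 + 2.5·26 = 96.
Planner: ∂(Σu_j)/∂g_i = Σα_j − 1 = 2.5 > 0, so everyone contributes w_i; G^SO = 31, W^SO = 31 + 2.5·31 = 108.5.
Deadweight loss = 12.5.

12.5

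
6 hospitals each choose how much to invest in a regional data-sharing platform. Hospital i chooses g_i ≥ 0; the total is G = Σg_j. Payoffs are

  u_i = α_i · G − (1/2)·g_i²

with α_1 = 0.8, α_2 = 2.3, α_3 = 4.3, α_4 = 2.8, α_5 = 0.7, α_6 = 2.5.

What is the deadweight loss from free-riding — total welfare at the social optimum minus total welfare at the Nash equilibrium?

Hospital i's FOC: ∂u_i/∂g_i = α_i − g_i = 0, so g_i* = α_i.
NE contributions = (0.8, 2.3, 4.3, 2.8, 0.7, 2.5); G = 13.4.
W^NE = (Σα)·G − ½Σα_i² = 13.4² − ½·39 = 160.06.
Planner sets g_i = Σα_j = 13.4 for every i, so G^SO = 6·13.4 = 80.4.
W^SO = (Σα)·G^SO − ½·6·(Σα)² = (6/2)·13.4² = 538.68.
Deadweight loss = W^SO − W^NE = 378.62.

378.62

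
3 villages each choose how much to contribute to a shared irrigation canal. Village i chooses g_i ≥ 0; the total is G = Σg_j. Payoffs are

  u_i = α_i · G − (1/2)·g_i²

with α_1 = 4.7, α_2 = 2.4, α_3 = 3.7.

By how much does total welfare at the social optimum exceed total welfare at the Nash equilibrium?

Village i's FOC: ∂u_i/∂g_i = α_i − g_i = 0, so g_i* = α_i.
NE contributions = (4.7, 2.4, 3.7); G = 10.8.
W^NE = (Σα)·G − ½Σα_i² = 10.8² − ½·41.54 = 95.87.
Planner sets g_i = Σα_j = 10.8 for every i, so G^SO = 3·10.8 = 32.4.
W^SO = (Σα)·G^SO − ½·3·(Σα)² = (3/2)·10.8² = 174.96.
Deadweight loss = W^SO − W^NE = 79.09.

79.09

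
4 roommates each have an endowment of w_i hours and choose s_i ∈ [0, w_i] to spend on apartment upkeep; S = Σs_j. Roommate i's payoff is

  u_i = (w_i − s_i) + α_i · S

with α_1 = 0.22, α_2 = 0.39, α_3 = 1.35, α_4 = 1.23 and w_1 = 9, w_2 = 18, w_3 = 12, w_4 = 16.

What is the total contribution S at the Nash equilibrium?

28

∂u_i/∂s_i = α_i − 1, so roommate i contributes w_i if α_i > 1, else 0.
α_i > 1 for i ∈ {3, 4}; NE contributions (0, 0, 12, 16), S = 28.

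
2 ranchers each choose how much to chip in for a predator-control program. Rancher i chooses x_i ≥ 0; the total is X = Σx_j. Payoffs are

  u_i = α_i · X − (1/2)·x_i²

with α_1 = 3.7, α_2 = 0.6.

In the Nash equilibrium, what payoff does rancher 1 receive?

Rancher i's FOC: ∂u_i/∂x_i = α_i − x_i = 0, so x_i* = α_i.
NE contributions = (3.7, 0.6); X = 4.3.
u_1 = α_1·X − ½·(x_1)² = 3.7·4.3 − ½·3.7² = 9.065.

9.065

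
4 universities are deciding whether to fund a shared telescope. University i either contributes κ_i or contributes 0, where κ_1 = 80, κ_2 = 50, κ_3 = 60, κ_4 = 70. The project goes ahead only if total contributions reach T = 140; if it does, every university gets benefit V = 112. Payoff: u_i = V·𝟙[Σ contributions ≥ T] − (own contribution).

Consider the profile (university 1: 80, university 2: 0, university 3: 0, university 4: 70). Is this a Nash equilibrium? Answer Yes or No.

Total = 150 ≥ 140: provided.
University 1 (pledges 80, payoff 32): dropping to 0 → total 70, payoff 0. No gain.
University 2 (pledges 0, payoff 112): pledging 50 → total 200, payoff 62. No gain.
University 3 (pledges 0, payoff 112): pledging 60 → total 210, payoff 52. No gain.
University 4 (pledges 70, payoff 42): dropping to 0 → total 80, payoff 0. No gain.

Yes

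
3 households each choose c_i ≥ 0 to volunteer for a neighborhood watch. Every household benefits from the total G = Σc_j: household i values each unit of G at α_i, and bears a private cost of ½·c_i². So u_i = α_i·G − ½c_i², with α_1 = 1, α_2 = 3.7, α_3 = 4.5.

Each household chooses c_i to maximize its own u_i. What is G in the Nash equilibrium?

9.2

Household i's FOC: ∂u_i/∂c_i = α_i − c_i = 0, so c_i* = α_i.
NE contributions = (1, 3.7, 4.5); G = 9.2.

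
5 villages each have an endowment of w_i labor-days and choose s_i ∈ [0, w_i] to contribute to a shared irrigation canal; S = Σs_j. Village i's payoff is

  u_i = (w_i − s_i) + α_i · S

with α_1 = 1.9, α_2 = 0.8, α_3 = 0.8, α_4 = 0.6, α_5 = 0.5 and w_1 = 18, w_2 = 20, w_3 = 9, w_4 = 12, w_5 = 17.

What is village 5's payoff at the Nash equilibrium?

∂u_i/∂s_i = α_i − 1, so village i contributes w_i if α_i > 1, else 0.
α_i > 1 for i ∈ {1}; NE contributions (18, 0, 0, 0, 0), S = 18.
u_5 = (17 − 0) + 0.5·18 = 26.

26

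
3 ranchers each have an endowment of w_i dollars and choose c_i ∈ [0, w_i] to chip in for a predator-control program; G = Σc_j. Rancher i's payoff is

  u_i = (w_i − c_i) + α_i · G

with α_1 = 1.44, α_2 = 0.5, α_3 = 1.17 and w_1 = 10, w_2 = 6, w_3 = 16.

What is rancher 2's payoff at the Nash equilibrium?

19

∂u_i/∂c_i = α_i − 1, so rancher i contributes w_i if α_i > 1, else 0.
α_i > 1 for i ∈ {1, 3}; NE contributions (10, 0, 16), G = 26.
u_2 = (6 − 0) + 0.5·26 = 19.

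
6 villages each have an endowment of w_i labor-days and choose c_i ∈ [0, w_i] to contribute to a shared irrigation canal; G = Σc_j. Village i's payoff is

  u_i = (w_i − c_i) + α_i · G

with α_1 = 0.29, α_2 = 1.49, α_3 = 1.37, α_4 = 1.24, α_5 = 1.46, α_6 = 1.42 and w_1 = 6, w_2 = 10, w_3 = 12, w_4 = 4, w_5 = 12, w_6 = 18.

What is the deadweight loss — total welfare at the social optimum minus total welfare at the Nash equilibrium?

∂u_i/∂c_i = α_i − 1, so village i contributes w_i if α_i > 1, else 0.
α_i > 1 for i ∈ {2, 3, 4, 5, 6}; NE contributions (0, 10, 12, 4, 12, 18), G = 56.
W^NE = Σw_i − G^NE + (Σα_i)·G^NE = 62 + 6.27·56 = 413.12.
Planner: ∂(Σu_j)/∂c_i = Σα_j − 1 = 6.27 > 0, so everyone contributes w_i; G^SO = 62, W^SO = 62 + 6.27·62 = 450.74.
Deadweight loss = 37.62.

37.62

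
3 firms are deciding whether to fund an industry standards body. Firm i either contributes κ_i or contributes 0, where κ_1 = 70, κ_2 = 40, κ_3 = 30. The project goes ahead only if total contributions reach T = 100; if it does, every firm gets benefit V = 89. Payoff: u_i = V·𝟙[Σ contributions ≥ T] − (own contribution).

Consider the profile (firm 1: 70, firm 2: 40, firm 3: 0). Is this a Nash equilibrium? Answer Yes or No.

Yes

Total = 110 ≥ 100: provided.
Firm 1 (pledges 70, payoff 19): dropping to 0 → total 40, payoff 0. No gain.
Firm 2 (pledges 40, payoff 49): dropping to 0 → total 70, payoff 0. No gain.
Firm 3 (pledges 0, payoff 89): pledging 30 → total 140, payoff 59. No gain.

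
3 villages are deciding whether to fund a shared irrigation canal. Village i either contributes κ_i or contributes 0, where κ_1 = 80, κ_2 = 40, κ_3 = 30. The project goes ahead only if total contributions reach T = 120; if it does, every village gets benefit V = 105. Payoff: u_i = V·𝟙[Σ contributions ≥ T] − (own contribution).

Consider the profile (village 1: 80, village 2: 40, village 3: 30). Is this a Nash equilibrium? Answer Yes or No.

Total = 150 ≥ 120: provided.
Village 1 (pledges 80, payoff 25): dropping to 0 → total 70, payoff 0. No gain.
Village 2 (pledges 40, payoff 65): dropping to 0 → total 110, payoff 0. No gain.
Village 3 (pledges 30, payoff 75): dropping to 0 → total 120, payoff 105. Profitable deviation.

No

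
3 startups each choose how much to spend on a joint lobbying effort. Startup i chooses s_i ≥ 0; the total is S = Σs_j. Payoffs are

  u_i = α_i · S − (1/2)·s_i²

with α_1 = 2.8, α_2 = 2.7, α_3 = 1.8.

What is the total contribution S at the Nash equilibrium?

Startup i's FOC: ∂u_i/∂s_i = α_i − s_i = 0, so s_i* = α_i.
NE contributions = (2.8, 2.7, 1.8); S = 7.3.

7.3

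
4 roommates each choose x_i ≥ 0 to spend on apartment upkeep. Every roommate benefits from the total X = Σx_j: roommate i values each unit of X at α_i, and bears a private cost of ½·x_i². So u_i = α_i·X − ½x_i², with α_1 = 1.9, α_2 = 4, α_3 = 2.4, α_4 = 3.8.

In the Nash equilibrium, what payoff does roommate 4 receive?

Roommate i's FOC: ∂u_i/∂x_i = α_i − x_i = 0, so x_i* = α_i.
NE contributions = (1.9, 4, 2.4, 3.8); X = 12.1.
u_4 = α_4·X − ½·(x_4)² = 3.8·12.1 − ½·3.8² = 38.76.

38.76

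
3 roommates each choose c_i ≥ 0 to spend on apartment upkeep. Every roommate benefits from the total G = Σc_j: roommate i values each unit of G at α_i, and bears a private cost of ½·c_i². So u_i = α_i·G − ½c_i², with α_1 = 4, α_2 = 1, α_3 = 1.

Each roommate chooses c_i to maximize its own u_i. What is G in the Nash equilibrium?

6

Roommate i's FOC: ∂u_i/∂c_i = α_i − c_i = 0, so c_i* = α_i.
NE contributions = (4, 1, 1); G = 6.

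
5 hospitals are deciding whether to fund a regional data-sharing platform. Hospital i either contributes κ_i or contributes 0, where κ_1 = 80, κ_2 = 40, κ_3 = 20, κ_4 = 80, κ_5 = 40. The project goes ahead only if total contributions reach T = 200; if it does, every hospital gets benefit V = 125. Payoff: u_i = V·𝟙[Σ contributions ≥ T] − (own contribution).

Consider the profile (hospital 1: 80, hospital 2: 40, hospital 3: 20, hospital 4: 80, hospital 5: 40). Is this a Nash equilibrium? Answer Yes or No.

No

Total = 260 ≥ 200: provided.
Hospital 1 (pledges 80, payoff 45): dropping to 0 → total 180, payoff 0. No gain.
Hospital 2 (pledges 40, payoff 85): dropping to 0 → total 220, payoff 125. Profitable deviation.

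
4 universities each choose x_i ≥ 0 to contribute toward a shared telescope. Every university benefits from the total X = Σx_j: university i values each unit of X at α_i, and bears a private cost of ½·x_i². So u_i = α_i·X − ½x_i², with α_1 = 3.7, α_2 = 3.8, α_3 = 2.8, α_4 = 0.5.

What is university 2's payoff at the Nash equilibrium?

University i's FOC: ∂u_i/∂x_i = α_i − x_i = 0, so x_i* = α_i.
NE contributions = (3.7, 3.8, 2.8, 0.5); X = 10.8.
u_2 = α_2·X − ½·(x_2)² = 3.8·10.8 − ½·3.8² = 33.82.

33.82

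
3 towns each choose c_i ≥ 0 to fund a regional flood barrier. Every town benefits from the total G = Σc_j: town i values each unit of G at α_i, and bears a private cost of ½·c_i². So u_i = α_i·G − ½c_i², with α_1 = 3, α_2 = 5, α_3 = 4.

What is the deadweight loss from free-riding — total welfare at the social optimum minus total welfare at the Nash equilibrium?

Town i's FOC: ∂u_i/∂c_i = α_i − c_i = 0, so c_i* = α_i.
NE contributions = (3, 5, 4); G = 12.
W^NE = (Σα)·G − ½Σα_i² = 12² − ½·50 = 119.
Planner sets c_i = Σα_j = 12 for every i, so G^SO = 3·12 = 36.
W^SO = (Σα)·G^SO − ½·3·(Σα)² = (3/2)·12² = 216.
Deadweight loss = W^SO − W^NE = 97.

97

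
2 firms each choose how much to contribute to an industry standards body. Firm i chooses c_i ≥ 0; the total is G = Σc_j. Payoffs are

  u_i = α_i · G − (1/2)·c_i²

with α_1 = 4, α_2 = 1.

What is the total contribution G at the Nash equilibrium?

5

Firm i's FOC: ∂u_i/∂c_i = α_i − c_i = 0, so c_i* = α_i.
NE contributions = (4, 1); G = 5.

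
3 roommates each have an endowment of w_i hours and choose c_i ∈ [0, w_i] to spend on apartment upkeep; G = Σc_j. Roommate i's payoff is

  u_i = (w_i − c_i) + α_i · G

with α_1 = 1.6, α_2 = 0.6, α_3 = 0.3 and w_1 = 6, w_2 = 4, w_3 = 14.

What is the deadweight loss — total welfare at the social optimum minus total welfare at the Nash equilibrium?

∂u_i/∂c_i = α_i − 1, so roommate i contributes w_i if α_i > 1, else 0.
α_i > 1 for i ∈ {1}; NE contributions (6, 0, 0), G = 6.
W^NE = Σw_i − G^NE + (Σα_i)·G^NE = 24 + 1.5·6 = 33.
Planner: ∂(Σu_j)/∂c_i = Σα_j − 1 = 1.5 > 0, so everyone contributes w_i; G^SO = 24, W^SO = 24 + 1.5·24 = 60.
Deadweight loss = 27.

27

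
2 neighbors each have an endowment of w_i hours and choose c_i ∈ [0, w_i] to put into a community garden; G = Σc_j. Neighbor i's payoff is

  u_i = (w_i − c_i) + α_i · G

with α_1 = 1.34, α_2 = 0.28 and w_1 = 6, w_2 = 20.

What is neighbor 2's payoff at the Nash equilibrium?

∂u_i/∂c_i = α_i − 1, so neighbor i contributes w_i if α_i > 1, else 0.
α_i > 1 for i ∈ {1}; NE contributions (6, 0), G = 6.
u_2 = (20 − 0) + 0.28·6 = 21.68.

21.68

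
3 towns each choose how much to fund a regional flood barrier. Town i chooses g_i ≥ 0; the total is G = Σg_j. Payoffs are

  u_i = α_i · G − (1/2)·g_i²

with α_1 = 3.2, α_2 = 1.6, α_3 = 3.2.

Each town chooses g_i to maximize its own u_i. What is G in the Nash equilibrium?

Town i's FOC: ∂u_i/∂g_i = α_i − g_i = 0, so g_i* = α_i.
NE contributions = (3.2, 1.6, 3.2); G = 8.

8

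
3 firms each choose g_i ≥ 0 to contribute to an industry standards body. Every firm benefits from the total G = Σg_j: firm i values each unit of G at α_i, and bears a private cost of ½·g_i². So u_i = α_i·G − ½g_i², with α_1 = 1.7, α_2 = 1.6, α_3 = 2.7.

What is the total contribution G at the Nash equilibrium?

Firm i's FOC: ∂u_i/∂g_i = α_i − g_i = 0, so g_i* = α_i.
NE contributions = (1.7, 1.6, 2.7); G = 6.

6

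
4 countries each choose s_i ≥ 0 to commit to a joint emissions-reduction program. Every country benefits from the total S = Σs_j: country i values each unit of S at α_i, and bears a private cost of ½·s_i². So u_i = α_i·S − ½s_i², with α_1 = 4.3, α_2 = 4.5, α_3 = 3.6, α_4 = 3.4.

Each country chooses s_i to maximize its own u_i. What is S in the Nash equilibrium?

15.8

Country i's FOC: ∂u_i/∂s_i = α_i − s_i = 0, so s_i* = α_i.
NE contributions = (4.3, 4.5, 3.6, 3.4); S = 15.8.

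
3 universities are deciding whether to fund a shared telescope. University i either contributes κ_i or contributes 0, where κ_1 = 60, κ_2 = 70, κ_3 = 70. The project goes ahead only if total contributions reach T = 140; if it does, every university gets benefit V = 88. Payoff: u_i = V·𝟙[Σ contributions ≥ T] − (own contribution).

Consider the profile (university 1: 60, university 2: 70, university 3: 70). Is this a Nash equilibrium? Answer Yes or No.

No

Total = 200 ≥ 140: provided.
University 1 (pledges 60, payoff 28): dropping to 0 → total 140, payoff 88. Profitable deviation.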